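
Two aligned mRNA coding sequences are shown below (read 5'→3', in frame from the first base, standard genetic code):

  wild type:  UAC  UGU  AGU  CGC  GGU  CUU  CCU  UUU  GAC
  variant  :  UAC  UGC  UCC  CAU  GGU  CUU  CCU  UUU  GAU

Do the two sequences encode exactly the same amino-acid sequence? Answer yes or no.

no

Codon 1: UAC Tyr / UAC Tyr — identical.
Codon 2: UGU Cys / UGC Cys — synonymous.
Codon 3: AGU Ser / UCC Ser — synonymous.
Codon 4: CGC Arg / CAU His — nonsynonymous.
Codon 5: GGU Gly / GGU Gly — identical.
Codon 6: CUU Leu / CUU Leu — identical.
Codon 7: CCU Pro / CCU Pro — identical.
Codon 8: UUU Phe / UUU Phe — identical.
Codon 9: GAC Asp / GAU Asp — synonymous.
Nonsynonymous differences: 1 → different protein.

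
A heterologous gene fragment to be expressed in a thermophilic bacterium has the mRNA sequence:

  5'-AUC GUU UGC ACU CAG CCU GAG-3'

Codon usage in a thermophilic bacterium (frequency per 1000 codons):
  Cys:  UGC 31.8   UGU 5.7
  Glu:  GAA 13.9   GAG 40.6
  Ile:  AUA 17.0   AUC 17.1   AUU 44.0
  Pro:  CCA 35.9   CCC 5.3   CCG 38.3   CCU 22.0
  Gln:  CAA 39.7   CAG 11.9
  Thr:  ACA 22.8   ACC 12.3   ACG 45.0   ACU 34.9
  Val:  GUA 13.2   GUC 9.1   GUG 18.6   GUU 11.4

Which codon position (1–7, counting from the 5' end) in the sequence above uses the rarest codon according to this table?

Codon 1 AUC (Ile): 17.1 per 1000.
Codon 2 GUU (Val): 11.4 per 1000.
Codon 3 UGC (Cys): 31.8 per 1000.
Codon 4 ACU (Thr): 34.9 per 1000.
Codon 5 CAG (Gln): 11.9 per 1000.
Codon 6 CCU (Pro): 22.0 per 1000.
Codon 7 GAG (Glu): 40.6 per 1000.
Lowest frequency is 11.4 at codon 2.

2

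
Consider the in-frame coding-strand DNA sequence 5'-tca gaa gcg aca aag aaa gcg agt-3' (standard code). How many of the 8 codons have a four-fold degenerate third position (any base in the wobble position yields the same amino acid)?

4

Codon 1 TCA (Ser): third position 4-fold.
Codon 2 GAA (Glu): third position 2-fold.
Codon 3 GCG (Ala): third position 4-fold.
Codon 4 ACA (Thr): third position 4-fold.
Codon 5 AAG (Lys): third position 2-fold.
Codon 6 AAA (Lys): third position 2-fold.
Codon 7 GCG (Ala): third position 4-fold.
Codon 8 AGT (Ser): third position 2-fold.
Four-fold degenerate third positions: 4.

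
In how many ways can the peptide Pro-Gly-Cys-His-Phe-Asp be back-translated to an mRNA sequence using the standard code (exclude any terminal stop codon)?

256

Pro: 4 codons.
Gly: 4 codons.
Cys: 2 codons.
His: 2 codons.
Phe: 2 codons.
Asp: 2 codons.
4 × 4 × 2 × 2 × 2 × 2 = 256.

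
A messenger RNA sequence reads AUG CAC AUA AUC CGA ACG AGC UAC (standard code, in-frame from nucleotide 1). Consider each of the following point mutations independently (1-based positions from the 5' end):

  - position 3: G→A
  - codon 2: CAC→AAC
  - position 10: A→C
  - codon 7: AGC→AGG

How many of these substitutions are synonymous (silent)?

Codon 1: AUG (Met) → AUA (Ile) — missense.
Codon 2: CAC (His) → AAC (Asn) — missense.
Codon 4: AUC (Ile) → CUC (Leu) — missense.
Codon 7: AGC (Ser) → AGG (Arg) — missense.
Synonymous: 0 of 4.

0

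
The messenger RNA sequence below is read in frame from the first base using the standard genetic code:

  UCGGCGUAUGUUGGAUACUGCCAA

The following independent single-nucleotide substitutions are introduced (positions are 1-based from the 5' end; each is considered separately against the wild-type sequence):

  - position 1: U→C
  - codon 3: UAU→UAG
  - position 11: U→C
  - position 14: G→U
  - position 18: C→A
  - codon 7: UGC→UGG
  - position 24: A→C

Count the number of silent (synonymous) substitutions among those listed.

0

Codon 1: UCG (Ser) → CCG (Pro) — missense.
Codon 3: UAU (Tyr) → UAG (Stop) — nonsense.
Codon 4: GUU (Val) → GCU (Ala) — missense.
Codon 5: GGA (Gly) → GUA (Val) — missense.
Codon 6: UAC (Tyr) → UAA (Stop) — nonsense.
Codon 7: UGC (Cys) → UGG (Trp) — missense.
Codon 8: CAA (Gln) → CAC (His) — missense.
Synonymous: 0 of 7.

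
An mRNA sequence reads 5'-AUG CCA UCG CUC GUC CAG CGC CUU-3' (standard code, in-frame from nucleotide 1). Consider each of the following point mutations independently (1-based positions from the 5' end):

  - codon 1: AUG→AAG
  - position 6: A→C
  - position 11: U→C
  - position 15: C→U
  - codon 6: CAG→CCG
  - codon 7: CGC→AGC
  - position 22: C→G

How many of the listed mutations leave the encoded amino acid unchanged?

Codon 1: AUG (Met) → AAG (Lys) — missense.
Codon 2: CCA (Pro) → CCC (Pro) — synonymous.
Codon 4: CUC (Leu) → CCC (Pro) — missense.
Codon 5: GUC (Val) → GUU (Val) — synonymous.
Codon 6: CAG (Gln) → CCG (Pro) — missense.
Codon 7: CGC (Arg) → AGC (Ser) — missense.
Codon 8: CUU (Leu) → GUU (Val) — missense.
Synonymous: 2 of 7.

2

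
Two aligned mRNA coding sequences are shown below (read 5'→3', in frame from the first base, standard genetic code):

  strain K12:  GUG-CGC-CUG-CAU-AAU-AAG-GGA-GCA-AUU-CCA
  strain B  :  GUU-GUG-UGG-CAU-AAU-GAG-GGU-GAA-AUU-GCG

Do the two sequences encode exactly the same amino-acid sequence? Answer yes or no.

Codon 1: GUG Val / GUU Val — synonymous.
Codon 2: CGC Arg / GUG Val — nonsynonymous.
Codon 3: CUG Leu / UGG Trp — nonsynonymous.
Codon 4: CAU His / CAU His — identical.
Codon 5: AAU Asn / AAU Asn — identical.
Codon 6: AAG Lys / GAG Glu — nonsynonymous.
Codon 7: GGA Gly / GGU Gly — synonymous.
Codon 8: GCA Ala / GAA Glu — nonsynonymous.
Codon 9: AUU Ile / AUU Ile — identical.
Codon 10: CCA Pro / GCG Ala — nonsynonymous.
Nonsynonymous differences: 5 → different protein.

no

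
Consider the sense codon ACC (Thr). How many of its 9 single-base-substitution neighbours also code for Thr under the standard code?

3

Position 1: none → 0 synonymous.
Position 2: none → 0 synonymous.
Position 3: ACT, ACA, ACG → 3 synonymous.
Total: 0 + 0 + 3 = 3.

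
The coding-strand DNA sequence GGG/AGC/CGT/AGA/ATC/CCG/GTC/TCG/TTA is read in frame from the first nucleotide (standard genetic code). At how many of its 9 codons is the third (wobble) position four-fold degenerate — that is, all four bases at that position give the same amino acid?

Codon 1 GGG (Gly): third position 4-fold.
Codon 2 AGC (Ser): third position 2-fold.
Codon 3 CGT (Arg): third position 4-fold.
Codon 4 AGA (Arg): third position 2-fold.
Codon 5 ATC (Ile): third position 3-fold.
Codon 6 CCG (Pro): third position 4-fold.
Codon 7 GTC (Val): third position 4-fold.
Codon 8 TCG (Ser): third position 4-fold.
Codon 9 TTA (Leu): third position 2-fold.
Four-fold degenerate third positions: 5.

5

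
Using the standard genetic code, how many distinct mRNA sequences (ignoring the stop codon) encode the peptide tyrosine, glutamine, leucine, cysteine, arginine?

Tyr: 2 codons.
Gln: 2 codons.
Leu: 6 codons.
Cys: 2 codons.
Arg: 6 codons.
2 × 2 × 6 × 2 × 6 = 288.

288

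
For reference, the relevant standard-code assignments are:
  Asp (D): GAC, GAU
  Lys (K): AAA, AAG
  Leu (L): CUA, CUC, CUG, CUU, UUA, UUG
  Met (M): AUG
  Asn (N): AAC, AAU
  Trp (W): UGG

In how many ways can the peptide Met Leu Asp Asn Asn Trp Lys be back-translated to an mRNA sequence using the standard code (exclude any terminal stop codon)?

96

Met: 1 codon.
Leu: 6 codons.
Asp: 2 codons.
Asn: 2 codons.
Asn: 2 codons.
Trp: 1 codon.
Lys: 2 codons.
1 × 6 × 2 × 2 × 2 × 1 × 2 = 96.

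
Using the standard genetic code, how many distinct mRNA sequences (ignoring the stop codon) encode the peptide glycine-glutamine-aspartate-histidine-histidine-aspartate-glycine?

Gly: 4 codons.
Gln: 2 codons.
Asp: 2 codons.
His: 2 codons.
His: 2 codons.
Asp: 2 codons.
Gly: 4 codons.
4 × 2 × 2 × 2 × 2 × 2 × 4 = 512.

512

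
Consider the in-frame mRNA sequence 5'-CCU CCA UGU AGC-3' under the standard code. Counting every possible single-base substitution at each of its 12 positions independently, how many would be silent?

Codon 1 (CCU, Pro): 3 synonymous substitutions.
Codon 2 (CCA, Pro): 3 synonymous substitutions.
Codon 3 (UGU, Cys): 1 synonymous substitution.
Codon 4 (AGC, Ser): 1 synonymous substitution.
Total: 3 + 3 + 1 + 1 = 8.

8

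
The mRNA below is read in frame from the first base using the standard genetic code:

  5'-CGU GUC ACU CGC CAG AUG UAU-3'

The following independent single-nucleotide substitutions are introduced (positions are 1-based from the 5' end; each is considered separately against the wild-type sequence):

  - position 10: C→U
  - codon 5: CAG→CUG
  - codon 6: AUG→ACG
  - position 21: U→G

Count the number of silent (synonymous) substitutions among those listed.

0

Codon 4: CGC (Arg) → UGC (Cys) — missense.
Codon 5: CAG (Gln) → CUG (Leu) — missense.
Codon 6: AUG (Met) → ACG (Thr) — missense.
Codon 7: UAU (Tyr) → UAG (Stop) — nonsense.
Synonymous: 0 of 4.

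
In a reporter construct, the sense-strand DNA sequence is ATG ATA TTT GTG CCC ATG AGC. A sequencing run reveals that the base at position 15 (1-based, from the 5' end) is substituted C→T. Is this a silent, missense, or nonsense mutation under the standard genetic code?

silent

Position 15 falls in codon 5: CCC → Pro.
After the substitution the codon is CCT → Pro.
Both encode Pro, so the change is synonymous.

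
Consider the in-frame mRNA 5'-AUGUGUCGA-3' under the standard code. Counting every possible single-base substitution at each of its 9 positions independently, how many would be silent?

Codon 1 (AUG, Met): 0 synonymous substitutions.
Codon 2 (UGU, Cys): 1 synonymous substitution.
Codon 3 (CGA, Arg): 4 synonymous substitutions.
Total: 0 + 1 + 4 = 5.

5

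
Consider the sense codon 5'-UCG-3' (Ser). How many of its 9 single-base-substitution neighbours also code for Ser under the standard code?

Position 1: none → 0 synonymous.
Position 2: none → 0 synonymous.
Position 3: UCU, UCC, UCA → 3 synonymous.
Total: 0 + 0 + 3 = 3.

3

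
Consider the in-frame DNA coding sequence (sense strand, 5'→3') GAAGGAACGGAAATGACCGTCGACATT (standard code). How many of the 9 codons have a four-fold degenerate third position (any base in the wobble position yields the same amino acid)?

4

Codon 1 GAA (Glu): third position 2-fold.
Codon 2 GGA (Gly): third position 4-fold.
Codon 3 ACG (Thr): third position 4-fold.
Codon 4 GAA (Glu): third position 2-fold.
Codon 5 ATG (Met): third position 1-fold.
Codon 6 ACC (Thr): third position 4-fold.
Codon 7 GTC (Val): third position 4-fold.
Codon 8 GAC (Asp): third position 2-fold.
Codon 9 ATT (Ile): third position 3-fold.
Four-fold degenerate third positions: 4.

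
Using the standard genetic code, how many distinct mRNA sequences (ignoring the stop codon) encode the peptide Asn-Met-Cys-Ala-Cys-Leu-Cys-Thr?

1536

Asn: 2 codons.
Met: 1 codon.
Cys: 2 codons.
Ala: 4 codons.
Cys: 2 codons.
Leu: 6 codons.
Cys: 2 codons.
Thr: 4 codons.
2 × 1 × 2 × 4 × 2 × 6 × 2 × 4 = 1536.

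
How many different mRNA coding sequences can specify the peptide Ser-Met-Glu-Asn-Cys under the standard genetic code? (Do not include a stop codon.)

48

Ser: 6 codons.
Met: 1 codon.
Glu: 2 codons.
Asn: 2 codons.
Cys: 2 codons.
6 × 1 × 2 × 2 × 2 = 48.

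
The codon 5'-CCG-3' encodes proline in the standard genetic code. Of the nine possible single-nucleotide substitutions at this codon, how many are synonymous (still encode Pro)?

Position 1: none → 0 synonymous.
Position 2: none → 0 synonymous.
Position 3: CCT, CCC, CCA → 3 synonymous.
Total: 0 + 0 + 3 = 3.

3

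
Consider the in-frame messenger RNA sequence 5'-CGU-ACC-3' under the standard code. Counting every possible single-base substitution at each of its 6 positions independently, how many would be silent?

6

Codon 1 (CGU, Arg): 3 synonymous substitutions.
Codon 2 (ACC, Thr): 3 synonymous substitutions.
Total: 3 + 3 = 6.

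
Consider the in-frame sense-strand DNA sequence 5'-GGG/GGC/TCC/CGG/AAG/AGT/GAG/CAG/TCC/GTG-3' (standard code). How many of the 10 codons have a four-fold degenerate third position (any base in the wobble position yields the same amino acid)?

6

Codon 1 GGG (Gly): third position 4-fold.
Codon 2 GGC (Gly): third position 4-fold.
Codon 3 TCC (Ser): third position 4-fold.
Codon 4 CGG (Arg): third position 4-fold.
Codon 5 AAG (Lys): third position 2-fold.
Codon 6 AGT (Ser): third position 2-fold.
Codon 7 GAG (Glu): third position 2-fold.
Codon 8 CAG (Gln): third position 2-fold.
Codon 9 TCC (Ser): third position 4-fold.
Codon 10 GTG (Val): third position 4-fold.
Four-fold degenerate third positions: 6.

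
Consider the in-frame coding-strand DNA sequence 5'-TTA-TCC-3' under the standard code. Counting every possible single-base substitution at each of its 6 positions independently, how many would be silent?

Codon 1 (TTA, Leu): 2 synonymous substitutions.
Codon 2 (TCC, Ser): 3 synonymous substitutions.
Total: 2 + 3 = 5.

5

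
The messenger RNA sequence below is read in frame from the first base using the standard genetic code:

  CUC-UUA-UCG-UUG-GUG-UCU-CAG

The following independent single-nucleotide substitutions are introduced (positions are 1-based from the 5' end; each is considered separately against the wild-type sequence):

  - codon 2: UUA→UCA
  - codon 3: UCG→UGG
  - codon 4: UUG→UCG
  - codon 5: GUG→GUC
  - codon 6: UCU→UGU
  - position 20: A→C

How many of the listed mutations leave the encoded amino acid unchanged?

1

Codon 2: UUA (Leu) → UCA (Ser) — missense.
Codon 3: UCG (Ser) → UGG (Trp) — missense.
Codon 4: UUG (Leu) → UCG (Ser) — missense.
Codon 5: GUG (Val) → GUC (Val) — synonymous.
Codon 6: UCU (Ser) → UGU (Cys) — missense.
Codon 7: CAG (Gln) → CCG (Pro) — missense.
Synonymous: 1 of 6.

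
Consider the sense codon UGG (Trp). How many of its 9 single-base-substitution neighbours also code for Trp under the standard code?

Position 1: none → 0 synonymous.
Position 2: none → 0 synonymous.
Position 3: none → 0 synonymous.
Total: 0 + 0 + 0 = 0.

0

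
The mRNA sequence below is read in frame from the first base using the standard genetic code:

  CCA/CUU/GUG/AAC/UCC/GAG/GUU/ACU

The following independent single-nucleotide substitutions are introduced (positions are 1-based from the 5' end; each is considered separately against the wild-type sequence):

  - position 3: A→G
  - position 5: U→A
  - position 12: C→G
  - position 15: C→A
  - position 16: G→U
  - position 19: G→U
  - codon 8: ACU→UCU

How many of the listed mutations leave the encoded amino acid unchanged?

2

Codon 1: CCA (Pro) → CCG (Pro) — synonymous.
Codon 2: CUU (Leu) → CAU (His) — missense.
Codon 4: AAC (Asn) → AAG (Lys) — missense.
Codon 5: UCC (Ser) → UCA (Ser) — synonymous.
Codon 6: GAG (Glu) → UAG (Stop) — nonsense.
Codon 7: GUU (Val) → UUU (Phe) — missense.
Codon 8: ACU (Thr) → UCU (Ser) — missense.
Synonymous: 2 of 7.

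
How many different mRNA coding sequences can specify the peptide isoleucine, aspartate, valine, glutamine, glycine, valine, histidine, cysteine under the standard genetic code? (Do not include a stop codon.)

3072

Ile: 3 codons.
Asp: 2 codons.
Val: 4 codons.
Gln: 2 codons.
Gly: 4 codons.
Val: 4 codons.
His: 2 codons.
Cys: 2 codons.
3 × 2 × 4 × 2 × 4 × 4 × 2 × 2 = 3072.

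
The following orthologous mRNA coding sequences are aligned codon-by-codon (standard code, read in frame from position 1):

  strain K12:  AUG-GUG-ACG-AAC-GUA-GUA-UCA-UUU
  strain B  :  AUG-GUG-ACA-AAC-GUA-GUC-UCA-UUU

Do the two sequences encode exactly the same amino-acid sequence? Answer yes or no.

yes

Codon 1: AUG Met / AUG Met — identical.
Codon 2: GUG Val / GUG Val — identical.
Codon 3: ACG Thr / ACA Thr — synonymous.
Codon 4: AAC Asn / AAC Asn — identical.
Codon 5: GUA Val / GUA Val — identical.
Codon 6: GUA Val / GUC Val — synonymous.
Codon 7: UCA Ser / UCA Ser — identical.
Codon 8: UUU Phe / UUU Phe — identical.
Nonsynonymous differences: 0 → same protein.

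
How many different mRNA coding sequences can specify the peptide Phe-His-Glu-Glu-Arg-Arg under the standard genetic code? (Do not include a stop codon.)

Phe: 2 codons.
His: 2 codons.
Glu: 2 codons.
Glu: 2 codons.
Arg: 6 codons.
Arg: 6 codons.
2 × 2 × 2 × 2 × 6 × 6 = 576.

576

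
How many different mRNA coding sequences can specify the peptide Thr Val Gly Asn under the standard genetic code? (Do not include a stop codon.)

Thr: 4 codons.
Val: 4 codons.
Gly: 4 codons.
Asn: 2 codons.
4 × 4 × 4 × 2 = 128.

128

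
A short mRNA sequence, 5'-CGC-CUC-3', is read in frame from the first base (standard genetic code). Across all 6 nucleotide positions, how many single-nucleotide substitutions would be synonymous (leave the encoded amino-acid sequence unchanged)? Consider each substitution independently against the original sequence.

Codon 1 (CGC, Arg): 3 synonymous substitutions.
Codon 2 (CUC, Leu): 3 synonymous substitutions.
Total: 3 + 3 = 6.

6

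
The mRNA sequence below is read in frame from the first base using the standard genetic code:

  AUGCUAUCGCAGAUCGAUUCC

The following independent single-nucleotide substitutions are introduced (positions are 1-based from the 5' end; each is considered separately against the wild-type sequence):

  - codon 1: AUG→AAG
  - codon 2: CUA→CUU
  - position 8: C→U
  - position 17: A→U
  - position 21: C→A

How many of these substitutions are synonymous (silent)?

Codon 1: AUG (Met) → AAG (Lys) — missense.
Codon 2: CUA (Leu) → CUU (Leu) — synonymous.
Codon 3: UCG (Ser) → UUG (Leu) — missense.
Codon 6: GAU (Asp) → GUU (Val) — missense.
Codon 7: UCC (Ser) → UCA (Ser) — synonymous.
Synonymous: 2 of 5.

2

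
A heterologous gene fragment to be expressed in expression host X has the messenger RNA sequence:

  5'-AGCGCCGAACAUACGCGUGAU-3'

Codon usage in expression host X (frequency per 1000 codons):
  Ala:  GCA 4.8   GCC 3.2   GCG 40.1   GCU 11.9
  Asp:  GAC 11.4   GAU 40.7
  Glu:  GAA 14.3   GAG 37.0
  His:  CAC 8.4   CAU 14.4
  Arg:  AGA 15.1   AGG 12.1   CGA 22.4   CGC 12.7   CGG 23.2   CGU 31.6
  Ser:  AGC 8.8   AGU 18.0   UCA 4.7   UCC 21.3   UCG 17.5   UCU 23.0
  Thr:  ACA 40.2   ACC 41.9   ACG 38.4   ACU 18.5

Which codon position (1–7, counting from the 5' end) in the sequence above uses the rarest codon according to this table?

2

Codon 1 AGC (Ser): 8.8 per 1000.
Codon 2 GCC (Ala): 3.2 per 1000.
Codon 3 GAA (Glu): 14.3 per 1000.
Codon 4 CAU (His): 14.4 per 1000.
Codon 5 ACG (Thr): 38.4 per 1000.
Codon 6 CGU (Arg): 31.6 per 1000.
Codon 7 GAU (Asp): 40.7 per 1000.
Lowest frequency is 3.2 at codon 2.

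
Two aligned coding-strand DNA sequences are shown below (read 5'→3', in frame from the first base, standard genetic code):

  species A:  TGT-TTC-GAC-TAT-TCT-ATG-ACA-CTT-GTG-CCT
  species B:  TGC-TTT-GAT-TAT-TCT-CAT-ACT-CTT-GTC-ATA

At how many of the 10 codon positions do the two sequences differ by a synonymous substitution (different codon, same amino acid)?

5

Codon 1: TGT Cys / TGC Cys — synonymous.
Codon 2: TTC Phe / TTT Phe — synonymous.
Codon 3: GAC Asp / GAT Asp — synonymous.
Codon 4: TAT Tyr / TAT Tyr — identical.
Codon 5: TCT Ser / TCT Ser — identical.
Codon 6: ATG Met / CAT His — nonsynonymous.
Codon 7: ACA Thr / ACT Thr — synonymous.
Codon 8: CTT Leu / CTT Leu — identical.
Codon 9: GTG Val / GTC Val — synonymous.
Codon 10: CCT Pro / ATA Ile — nonsynonymous.
Synonymous differences: 5.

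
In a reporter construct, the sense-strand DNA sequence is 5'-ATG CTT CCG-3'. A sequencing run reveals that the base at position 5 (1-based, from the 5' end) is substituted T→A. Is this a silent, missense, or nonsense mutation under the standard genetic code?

Position 5 falls in codon 2: CTT → Leu.
After the substitution the codon is CAT → His.
Leu ≠ His, so this is a missense mutation.

missense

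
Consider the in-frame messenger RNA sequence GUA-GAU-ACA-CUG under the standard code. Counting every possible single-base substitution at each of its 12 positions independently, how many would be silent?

11

Codon 1 (GUA, Val): 3 synonymous substitutions.
Codon 2 (GAU, Asp): 1 synonymous substitution.
Codon 3 (ACA, Thr): 3 synonymous substitutions.
Codon 4 (CUG, Leu): 4 synonymous substitutions.
Total: 3 + 1 + 3 + 4 = 11.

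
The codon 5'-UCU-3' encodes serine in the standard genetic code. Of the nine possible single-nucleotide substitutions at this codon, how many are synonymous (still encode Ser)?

Position 1: none → 0 synonymous.
Position 2: none → 0 synonymous.
Position 3: UCC, UCA, UCG → 3 synonymous.
Total: 0 + 0 + 3 = 3.

3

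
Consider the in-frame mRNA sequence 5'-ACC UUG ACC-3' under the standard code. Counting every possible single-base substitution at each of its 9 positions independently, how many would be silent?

Codon 1 (ACC, Thr): 3 synonymous substitutions.
Codon 2 (UUG, Leu): 2 synonymous substitutions.
Codon 3 (ACC, Thr): 3 synonymous substitutions.
Total: 3 + 2 + 3 = 8.

8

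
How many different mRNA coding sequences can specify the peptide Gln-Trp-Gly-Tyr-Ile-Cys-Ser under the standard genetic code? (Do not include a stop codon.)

Gln: 2 codons.
Trp: 1 codon.
Gly: 4 codons.
Tyr: 2 codons.
Ile: 3 codons.
Cys: 2 codons.
Ser: 6 codons.
2 × 1 × 4 × 2 × 3 × 2 × 6 = 576.

576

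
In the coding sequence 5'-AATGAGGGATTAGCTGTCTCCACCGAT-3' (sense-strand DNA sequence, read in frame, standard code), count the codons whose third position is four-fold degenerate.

5

Codon 1 AAT (Asn): third position 2-fold.
Codon 2 GAG (Glu): third position 2-fold.
Codon 3 GGA (Gly): third position 4-fold.
Codon 4 TTA (Leu): third position 2-fold.
Codon 5 GCT (Ala): third position 4-fold.
Codon 6 GTC (Val): third position 4-fold.
Codon 7 TCC (Ser): third position 4-fold.
Codon 8 ACC (Thr): third position 4-fold.
Codon 9 GAT (Asp): third position 2-fold.
Four-fold degenerate third positions: 5.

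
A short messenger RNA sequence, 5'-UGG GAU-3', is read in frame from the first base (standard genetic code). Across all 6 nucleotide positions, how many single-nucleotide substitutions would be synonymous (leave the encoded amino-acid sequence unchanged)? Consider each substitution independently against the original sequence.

Codon 1 (UGG, Trp): 0 synonymous substitutions.
Codon 2 (GAU, Asp): 1 synonymous substitution.
Total: 0 + 1 = 1.

1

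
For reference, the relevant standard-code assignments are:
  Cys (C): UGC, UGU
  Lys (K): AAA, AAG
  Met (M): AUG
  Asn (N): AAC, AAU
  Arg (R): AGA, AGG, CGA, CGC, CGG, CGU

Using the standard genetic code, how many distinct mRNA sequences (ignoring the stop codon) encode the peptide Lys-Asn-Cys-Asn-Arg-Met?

Lys: 2 codons.
Asn: 2 codons.
Cys: 2 codons.
Asn: 2 codons.
Arg: 6 codons.
Met: 1 codon.
2 × 2 × 2 × 2 × 6 × 1 = 96.

96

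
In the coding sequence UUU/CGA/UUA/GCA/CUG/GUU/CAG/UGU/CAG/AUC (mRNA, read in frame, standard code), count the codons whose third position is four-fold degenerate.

Codon 1 UUU (Phe): third position 2-fold.
Codon 2 CGA (Arg): third position 4-fold.
Codon 3 UUA (Leu): third position 2-fold.
Codon 4 GCA (Ala): third position 4-fold.
Codon 5 CUG (Leu): third position 4-fold.
Codon 6 GUU (Val): third position 4-fold.
Codon 7 CAG (Gln): third position 2-fold.
Codon 8 UGU (Cys): third position 2-fold.
Codon 9 CAG (Gln): third position 2-fold.
Codon 10 AUC (Ile): third position 3-fold.
Four-fold degenerate third positions: 4.

4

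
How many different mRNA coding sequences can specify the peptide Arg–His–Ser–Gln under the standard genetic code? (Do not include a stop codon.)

144

Arg: 6 codons.
His: 2 codons.
Ser: 6 codons.
Gln: 2 codons.
6 × 2 × 6 × 2 = 144.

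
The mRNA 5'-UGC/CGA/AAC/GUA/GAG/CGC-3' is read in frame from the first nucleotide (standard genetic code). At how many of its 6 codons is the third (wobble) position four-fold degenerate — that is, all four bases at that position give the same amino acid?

Codon 1 UGC (Cys): third position 2-fold.
Codon 2 CGA (Arg): third position 4-fold.
Codon 3 AAC (Asn): third position 2-fold.
Codon 4 GUA (Val): third position 4-fold.
Codon 5 GAG (Glu): third position 2-fold.
Codon 6 CGC (Arg): third position 4-fold.
Four-fold degenerate third positions: 3.

3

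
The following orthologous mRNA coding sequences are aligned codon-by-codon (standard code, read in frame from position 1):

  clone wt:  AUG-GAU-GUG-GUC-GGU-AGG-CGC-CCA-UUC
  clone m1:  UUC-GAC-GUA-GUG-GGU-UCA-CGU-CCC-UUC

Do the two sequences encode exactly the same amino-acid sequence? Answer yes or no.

no

Codon 1: AUG Met / UUC Phe — nonsynonymous.
Codon 2: GAU Asp / GAC Asp — synonymous.
Codon 3: GUG Val / GUA Val — synonymous.
Codon 4: GUC Val / GUG Val — synonymous.
Codon 5: GGU Gly / GGU Gly — identical.
Codon 6: AGG Arg / UCA Ser — nonsynonymous.
Codon 7: CGC Arg / CGU Arg — synonymous.
Codon 8: CCA Pro / CCC Pro — synonymous.
Codon 9: UUC Phe / UUC Phe — identical.
Nonsynonymous differences: 2 → different protein.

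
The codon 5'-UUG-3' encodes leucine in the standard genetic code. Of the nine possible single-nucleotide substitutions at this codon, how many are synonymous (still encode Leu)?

2

Position 1: CUG → 1 synonymous.
Position 2: none → 0 synonymous.
Position 3: UUA → 1 synonymous.
Total: 1 + 0 + 1 = 2.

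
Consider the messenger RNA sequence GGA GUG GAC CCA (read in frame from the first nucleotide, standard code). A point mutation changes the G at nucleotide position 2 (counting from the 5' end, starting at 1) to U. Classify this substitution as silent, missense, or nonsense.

missense

Position 2 falls in codon 1: GGA → Gly.
After the substitution the codon is GUA → Val.
Gly ≠ Val, so this is a missense mutation.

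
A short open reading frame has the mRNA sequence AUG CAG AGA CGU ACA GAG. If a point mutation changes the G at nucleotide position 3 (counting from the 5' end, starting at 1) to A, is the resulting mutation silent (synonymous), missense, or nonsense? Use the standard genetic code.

missense

Position 3 falls in codon 1: AUG → Met.
After the substitution the codon is AUA → Ile.
Met ≠ Ile, so this is a missense mutation.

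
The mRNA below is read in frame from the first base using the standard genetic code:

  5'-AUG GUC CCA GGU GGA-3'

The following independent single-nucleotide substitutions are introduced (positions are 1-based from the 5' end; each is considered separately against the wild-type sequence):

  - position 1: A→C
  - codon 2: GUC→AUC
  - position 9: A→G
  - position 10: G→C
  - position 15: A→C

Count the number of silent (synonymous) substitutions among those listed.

2

Codon 1: AUG (Met) → CUG (Leu) — missense.
Codon 2: GUC (Val) → AUC (Ile) — missense.
Codon 3: CCA (Pro) → CCG (Pro) — synonymous.
Codon 4: GGU (Gly) → CGU (Arg) — missense.
Codon 5: GGA (Gly) → GGC (Gly) — synonymous.
Synonymous: 2 of 5.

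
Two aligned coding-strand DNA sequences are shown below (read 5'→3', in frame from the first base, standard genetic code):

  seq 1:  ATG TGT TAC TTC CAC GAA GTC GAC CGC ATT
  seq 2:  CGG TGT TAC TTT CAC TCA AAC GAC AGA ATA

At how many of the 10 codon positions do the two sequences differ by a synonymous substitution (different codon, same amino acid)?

3

Codon 1: ATG Met / CGG Arg — nonsynonymous.
Codon 2: TGT Cys / TGT Cys — identical.
Codon 3: TAC Tyr / TAC Tyr — identical.
Codon 4: TTC Phe / TTT Phe — synonymous.
Codon 5: CAC His / CAC His — identical.
Codon 6: GAA Glu / TCA Ser — nonsynonymous.
Codon 7: GTC Val / AAC Asn — nonsynonymous.
Codon 8: GAC Asp / GAC Asp — identical.
Codon 9: CGC Arg / AGA Arg — synonymous.
Codon 10: ATT Ile / ATA Ile — synonymous.
Synonymous differences: 3.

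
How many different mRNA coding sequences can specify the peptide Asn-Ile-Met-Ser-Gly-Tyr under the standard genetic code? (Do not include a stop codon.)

288

Asn: 2 codons.
Ile: 3 codons.
Met: 1 codon.
Ser: 6 codons.
Gly: 4 codons.
Tyr: 2 codons.
2 × 3 × 1 × 6 × 4 × 2 = 288.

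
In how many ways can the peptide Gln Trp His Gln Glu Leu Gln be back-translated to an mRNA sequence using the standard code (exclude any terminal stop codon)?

192

Gln: 2 codons.
Trp: 1 codon.
His: 2 codons.
Gln: 2 codons.
Glu: 2 codons.
Leu: 6 codons.
Gln: 2 codons.
2 × 1 × 2 × 2 × 2 × 6 × 2 = 192.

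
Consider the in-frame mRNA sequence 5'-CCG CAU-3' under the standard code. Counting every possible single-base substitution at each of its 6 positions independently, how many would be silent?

4

Codon 1 (CCG, Pro): 3 synonymous substitutions.
Codon 2 (CAU, His): 1 synonymous substitution.
Total: 3 + 1 = 4.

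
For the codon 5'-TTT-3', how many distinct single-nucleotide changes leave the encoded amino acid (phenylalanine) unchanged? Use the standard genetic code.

1

Position 1: none → 0 synonymous.
Position 2: none → 0 synonymous.
Position 3: TTC → 1 synonymous.
Total: 0 + 0 + 1 = 1.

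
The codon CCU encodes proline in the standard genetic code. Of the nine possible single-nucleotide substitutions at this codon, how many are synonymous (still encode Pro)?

Position 1: none → 0 synonymous.
Position 2: none → 0 synonymous.
Position 3: CCC, CCA, CCG → 3 synonymous.
Total: 0 + 0 + 3 = 3.

3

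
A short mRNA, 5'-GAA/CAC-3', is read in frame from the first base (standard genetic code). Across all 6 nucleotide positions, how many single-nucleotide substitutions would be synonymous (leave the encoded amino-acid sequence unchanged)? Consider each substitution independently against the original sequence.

Codon 1 (GAA, Glu): 1 synonymous substitution.
Codon 2 (CAC, His): 1 synonymous substitution.
Total: 1 + 1 = 2.

2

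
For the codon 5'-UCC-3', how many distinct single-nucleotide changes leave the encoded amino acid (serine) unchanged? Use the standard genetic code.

3

Position 1: none → 0 synonymous.
Position 2: none → 0 synonymous.
Position 3: UCU, UCA, UCG → 3 synonymous.
Total: 0 + 0 + 3 = 3.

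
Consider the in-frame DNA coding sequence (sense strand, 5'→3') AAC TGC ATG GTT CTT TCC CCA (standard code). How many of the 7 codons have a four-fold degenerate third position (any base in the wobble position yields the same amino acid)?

Codon 1 AAC (Asn): third position 2-fold.
Codon 2 TGC (Cys): third position 2-fold.
Codon 3 ATG (Met): third position 1-fold.
Codon 4 GTT (Val): third position 4-fold.
Codon 5 CTT (Leu): third position 4-fold.
Codon 6 TCC (Ser): third position 4-fold.
Codon 7 CCA (Pro): third position 4-fold.
Four-fold degenerate third positions: 4.

4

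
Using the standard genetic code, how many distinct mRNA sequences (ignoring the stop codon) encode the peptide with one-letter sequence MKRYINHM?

288

Met: 1 codon.
Lys: 2 codons.
Arg: 6 codons.
Tyr: 2 codons.
Ile: 3 codons.
Asn: 2 codons.
His: 2 codons.
Met: 1 codon.
1 × 2 × 6 × 2 × 3 × 2 × 2 × 1 = 288.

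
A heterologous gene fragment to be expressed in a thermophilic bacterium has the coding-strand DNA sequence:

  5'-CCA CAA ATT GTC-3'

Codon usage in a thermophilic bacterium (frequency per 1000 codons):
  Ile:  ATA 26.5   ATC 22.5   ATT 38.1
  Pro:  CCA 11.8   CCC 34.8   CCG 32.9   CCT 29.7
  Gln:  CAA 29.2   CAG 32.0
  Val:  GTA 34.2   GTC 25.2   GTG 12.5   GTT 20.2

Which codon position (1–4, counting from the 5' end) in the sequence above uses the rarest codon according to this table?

1

Codon 1 CCA (Pro): 11.8 per 1000.
Codon 2 CAA (Gln): 29.2 per 1000.
Codon 3 ATT (Ile): 38.1 per 1000.
Codon 4 GTC (Val): 25.2 per 1000.
Lowest frequency is 11.8 at codon 1.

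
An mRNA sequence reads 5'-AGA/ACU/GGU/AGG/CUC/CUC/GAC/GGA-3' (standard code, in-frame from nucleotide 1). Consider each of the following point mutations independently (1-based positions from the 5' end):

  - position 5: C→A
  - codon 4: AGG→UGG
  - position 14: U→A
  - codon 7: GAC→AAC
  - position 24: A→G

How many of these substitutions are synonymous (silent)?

Codon 2: ACU (Thr) → AAU (Asn) — missense.
Codon 4: AGG (Arg) → UGG (Trp) — missense.
Codon 5: CUC (Leu) → CAC (His) — missense.
Codon 7: GAC (Asp) → AAC (Asn) — missense.
Codon 8: GGA (Gly) → GGG (Gly) — synonymous.
Synonymous: 1 of 5.

1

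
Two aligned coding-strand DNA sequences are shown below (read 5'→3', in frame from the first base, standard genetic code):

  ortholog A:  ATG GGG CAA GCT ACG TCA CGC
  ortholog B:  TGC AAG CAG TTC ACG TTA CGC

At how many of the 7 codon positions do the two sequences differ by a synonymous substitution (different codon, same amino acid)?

Codon 1: ATG Met / TGC Cys — nonsynonymous.
Codon 2: GGG Gly / AAG Lys — nonsynonymous.
Codon 3: CAA Gln / CAG Gln — synonymous.
Codon 4: GCT Ala / TTC Phe — nonsynonymous.
Codon 5: ACG Thr / ACG Thr — identical.
Codon 6: TCA Ser / TTA Leu — nonsynonymous.
Codon 7: CGC Arg / CGC Arg — identical.
Synonymous differences: 1.

1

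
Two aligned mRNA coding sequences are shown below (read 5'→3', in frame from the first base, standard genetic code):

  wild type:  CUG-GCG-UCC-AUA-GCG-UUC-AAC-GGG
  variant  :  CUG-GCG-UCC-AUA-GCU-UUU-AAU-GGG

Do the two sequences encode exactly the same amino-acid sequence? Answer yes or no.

yes

Codon 1: CUG Leu / CUG Leu — identical.
Codon 2: GCG Ala / GCG Ala — identical.
Codon 3: UCC Ser / UCC Ser — identical.
Codon 4: AUA Ile / AUA Ile — identical.
Codon 5: GCG Ala / GCU Ala — synonymous.
Codon 6: UUC Phe / UUU Phe — synonymous.
Codon 7: AAC Asn / AAU Asn — synonymous.
Codon 8: GGG Gly / GGG Gly — identical.
Nonsynonymous differences: 0 → same protein.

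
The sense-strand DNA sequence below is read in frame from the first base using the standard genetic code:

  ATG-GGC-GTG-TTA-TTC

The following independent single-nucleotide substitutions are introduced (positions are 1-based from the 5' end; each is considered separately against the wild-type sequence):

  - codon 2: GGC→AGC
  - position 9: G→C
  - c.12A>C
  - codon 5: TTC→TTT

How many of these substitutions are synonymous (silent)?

Codon 2: GGC (Gly) → AGC (Ser) — missense.
Codon 3: GTG (Val) → GTC (Val) — synonymous.
Codon 4: TTA (Leu) → TTC (Phe) — missense.
Codon 5: TTC (Phe) → TTT (Phe) — synonymous.
Synonymous: 2 of 4.

2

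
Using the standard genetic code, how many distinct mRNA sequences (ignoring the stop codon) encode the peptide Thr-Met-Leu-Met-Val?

Thr: 4 codons.
Met: 1 codon.
Leu: 6 codons.
Met: 1 codon.
Val: 4 codons.
4 × 1 × 6 × 1 × 4 = 96.

96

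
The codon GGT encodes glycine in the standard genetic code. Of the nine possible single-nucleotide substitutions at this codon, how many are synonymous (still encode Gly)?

Position 1: none → 0 synonymous.
Position 2: none → 0 synonymous.
Position 3: GGC, GGA, GGG → 3 synonymous.
Total: 0 + 0 + 3 = 3.

3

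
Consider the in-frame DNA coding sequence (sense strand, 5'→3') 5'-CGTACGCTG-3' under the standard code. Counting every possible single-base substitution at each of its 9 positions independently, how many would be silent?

10

Codon 1 (CGT, Arg): 3 synonymous substitutions.
Codon 2 (ACG, Thr): 3 synonymous substitutions.
Codon 3 (CTG, Leu): 4 synonymous substitutions.
Total: 3 + 3 + 4 = 10.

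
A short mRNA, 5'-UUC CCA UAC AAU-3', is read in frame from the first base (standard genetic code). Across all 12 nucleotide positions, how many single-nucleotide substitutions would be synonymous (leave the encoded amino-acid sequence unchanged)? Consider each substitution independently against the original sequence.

Codon 1 (UUC, Phe): 1 synonymous substitution.
Codon 2 (CCA, Pro): 3 synonymous substitutions.
Codon 3 (UAC, Tyr): 1 synonymous substitution.
Codon 4 (AAU, Asn): 1 synonymous substitution.
Total: 1 + 3 + 1 + 1 = 6.

6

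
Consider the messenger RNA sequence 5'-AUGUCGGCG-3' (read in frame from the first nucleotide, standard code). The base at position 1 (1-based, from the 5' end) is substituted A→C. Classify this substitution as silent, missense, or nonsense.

missense

Position 1 falls in codon 1: AUG → Met.
After the substitution the codon is CUG → Leu.
Met ≠ Leu, so this is a missense mutation.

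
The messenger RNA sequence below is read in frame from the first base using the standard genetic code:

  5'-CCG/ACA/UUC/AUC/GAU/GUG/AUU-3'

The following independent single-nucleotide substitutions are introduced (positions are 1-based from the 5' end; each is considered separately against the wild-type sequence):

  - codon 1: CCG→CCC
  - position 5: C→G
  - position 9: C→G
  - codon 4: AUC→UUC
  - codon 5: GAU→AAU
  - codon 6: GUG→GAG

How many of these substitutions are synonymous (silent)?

1

Codon 1: CCG (Pro) → CCC (Pro) — synonymous.
Codon 2: ACA (Thr) → AGA (Arg) — missense.
Codon 3: UUC (Phe) → UUG (Leu) — missense.
Codon 4: AUC (Ile) → UUC (Phe) — missense.
Codon 5: GAU (Asp) → AAU (Asn) — missense.
Codon 6: GUG (Val) → GAG (Glu) — missense.
Synonymous: 1 of 6.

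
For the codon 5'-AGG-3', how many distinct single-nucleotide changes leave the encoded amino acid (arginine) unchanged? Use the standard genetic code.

2

Position 1: CGG → 1 synonymous.
Position 2: none → 0 synonymous.
Position 3: AGA → 1 synonymous.
Total: 1 + 0 + 1 = 2.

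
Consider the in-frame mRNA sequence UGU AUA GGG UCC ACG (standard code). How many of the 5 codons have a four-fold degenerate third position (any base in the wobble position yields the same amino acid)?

3

Codon 1 UGU (Cys): third position 2-fold.
Codon 2 AUA (Ile): third position 3-fold.
Codon 3 GGG (Gly): third position 4-fold.
Codon 4 UCC (Ser): third position 4-fold.
Codon 5 ACG (Thr): third position 4-fold.
Four-fold degenerate third positions: 3.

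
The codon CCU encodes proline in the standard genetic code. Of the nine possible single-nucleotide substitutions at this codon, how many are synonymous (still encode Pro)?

3

Position 1: none → 0 synonymous.
Position 2: none → 0 synonymous.
Position 3: CCC, CCA, CCG → 3 synonymous.
Total: 0 + 0 + 3 = 3.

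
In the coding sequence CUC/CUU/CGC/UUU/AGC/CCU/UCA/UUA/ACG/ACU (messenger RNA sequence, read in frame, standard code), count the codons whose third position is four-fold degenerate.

Codon 1 CUC (Leu): third position 4-fold.
Codon 2 CUU (Leu): third position 4-fold.
Codon 3 CGC (Arg): third position 4-fold.
Codon 4 UUU (Phe): third position 2-fold.
Codon 5 AGC (Ser): third position 2-fold.
Codon 6 CCU (Pro): third position 4-fold.
Codon 7 UCA (Ser): third position 4-fold.
Codon 8 UUA (Leu): third position 2-fold.
Codon 9 ACG (Thr): third position 4-fold.
Codon 10 ACU (Thr): third position 4-fold.
Four-fold degenerate third positions: 7.

7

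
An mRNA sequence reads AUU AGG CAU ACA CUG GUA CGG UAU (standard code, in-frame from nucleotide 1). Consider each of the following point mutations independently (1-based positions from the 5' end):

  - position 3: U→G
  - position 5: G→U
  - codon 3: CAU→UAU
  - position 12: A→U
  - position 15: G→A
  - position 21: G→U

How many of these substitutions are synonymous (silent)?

Codon 1: AUU (Ile) → AUG (Met) — missense.
Codon 2: AGG (Arg) → AUG (Met) — missense.
Codon 3: CAU (His) → UAU (Tyr) — missense.
Codon 4: ACA (Thr) → ACU (Thr) — synonymous.
Codon 5: CUG (Leu) → CUA (Leu) — synonymous.
Codon 7: CGG (Arg) → CGU (Arg) — synonymous.
Synonymous: 3 of 6.

3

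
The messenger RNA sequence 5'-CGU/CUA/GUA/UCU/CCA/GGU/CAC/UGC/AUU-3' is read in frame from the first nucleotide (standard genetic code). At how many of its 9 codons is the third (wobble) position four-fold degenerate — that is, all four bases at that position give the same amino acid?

6

Codon 1 CGU (Arg): third position 4-fold.
Codon 2 CUA (Leu): third position 4-fold.
Codon 3 GUA (Val): third position 4-fold.
Codon 4 UCU (Ser): third position 4-fold.
Codon 5 CCA (Pro): third position 4-fold.
Codon 6 GGU (Gly): third position 4-fold.
Codon 7 CAC (His): third position 2-fold.
Codon 8 UGC (Cys): third position 2-fold.
Codon 9 AUU (Ile): third position 3-fold.
Four-fold degenerate third positions: 6.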